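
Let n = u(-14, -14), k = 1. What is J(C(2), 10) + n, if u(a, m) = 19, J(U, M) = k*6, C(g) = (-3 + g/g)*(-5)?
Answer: 25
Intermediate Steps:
C(g) = 10 (C(g) = (-3 + 1)*(-5) = -2*(-5) = 10)
J(U, M) = 6 (J(U, M) = 1*6 = 6)
n = 19
J(C(2), 10) + n = 6 + 19 = 25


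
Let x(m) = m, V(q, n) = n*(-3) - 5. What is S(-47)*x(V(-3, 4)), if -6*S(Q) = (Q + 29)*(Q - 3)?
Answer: 2550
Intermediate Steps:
V(q, n) = -5 - 3*n (V(q, n) = -3*n - 5 = -5 - 3*n)
S(Q) = -(-3 + Q)*(29 + Q)/6 (S(Q) = -(Q + 29)*(Q - 3)/6 = -(29 + Q)*(-3 + Q)/6 = -(-3 + Q)*(29 + Q)/6)
S(-47)*x(V(-3, 4)) = (29/2 - 13/3*(-47) - ⅙*(-47)²)*(-5 - 3*4) = (29/2 + 611/3 - ⅙*2209)*(-5 - 12) = (29/2 + 611/3 - 2209/6)*(-17) = -150*(-17) = 2550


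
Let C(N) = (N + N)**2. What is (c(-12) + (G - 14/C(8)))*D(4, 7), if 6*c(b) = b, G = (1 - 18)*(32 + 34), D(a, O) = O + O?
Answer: -1007153/64 ≈ -15737.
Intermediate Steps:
D(a, O) = 2*O
C(N) = 4*N**2 (C(N) = (2*N)**2 = 4*N**2)
G = -1122 (G = -17*66 = -1122)
c(b) = b/6
(c(-12) + (G - 14/C(8)))*D(4, 7) = ((1/6)*(-12) + (-1122 - 14/(4*8**2)))*(2*7) = (-2 + (-1122 - 14/(4*64)))*14 = (-2 + (-1122 - 14/256))*14 = (-2 + (-1122 - 1*7/128))*14 = (-2 + (-1122 - 7/128))*14 = (-2 - 143623/128)*14 = -143879/128*14 = -1007153/64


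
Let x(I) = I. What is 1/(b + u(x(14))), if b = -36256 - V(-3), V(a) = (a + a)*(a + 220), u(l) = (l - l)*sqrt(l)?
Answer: -1/34954 ≈ -2.8609e-5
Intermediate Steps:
u(l) = 0 (u(l) = 0*sqrt(l) = 0)
V(a) = 2*a*(220 + a) (V(a) = (2*a)*(220 + a) = 2*a*(220 + a))
b = -34954 (b = -36256 - 2*(-3)*(220 - 3) = -36256 - 2*(-3)*217 = -36256 - 1*(-1302) = -36256 + 1302 = -34954)
1/(b + u(x(14))) = 1/(-34954 + 0) = 1/(-34954) = -1/34954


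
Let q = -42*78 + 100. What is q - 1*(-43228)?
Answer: 40052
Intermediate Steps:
q = -3176 (q = -3276 + 100 = -3176)
q - 1*(-43228) = -3176 - 1*(-43228) = -3176 + 43228 = 40052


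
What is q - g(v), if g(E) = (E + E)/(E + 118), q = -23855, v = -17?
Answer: -2409321/101 ≈ -23855.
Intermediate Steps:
g(E) = 2*E/(118 + E) (g(E) = (2*E)/(118 + E) = 2*E/(118 + E))
q - g(v) = -23855 - 2*(-17)/(118 - 17) = -23855 - 2*(-17)/101 = -23855 - 1*(-34/101) = -23855 + 34/101 = -2409321/101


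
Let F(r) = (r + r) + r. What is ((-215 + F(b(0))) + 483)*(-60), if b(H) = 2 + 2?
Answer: -16800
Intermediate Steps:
b(H) = 4
F(r) = 3*r (F(r) = 2*r + r = 3*r)
((-215 + F(b(0))) + 483)*(-60) = ((-215 + 3*4) + 483)*(-60) = ((-215 + 12) + 483)*(-60) = (-203 + 483)*(-60) = 280*(-60) = -16800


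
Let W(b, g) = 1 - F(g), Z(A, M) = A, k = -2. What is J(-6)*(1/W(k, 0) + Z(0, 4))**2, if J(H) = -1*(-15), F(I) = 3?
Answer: 15/4 ≈ 3.7500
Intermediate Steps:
W(b, g) = -2 (W(b, g) = 1 - 1*3 = 1 - 3 = -2)
J(H) = 15
J(-6)*(1/W(k, 0) + Z(0, 4))**2 = 15*(1/(-2) + 0)**2 = 15*(-1/2 + 0)**2 = 15*(-1/2)**2 = 15*(1/4) = 15/4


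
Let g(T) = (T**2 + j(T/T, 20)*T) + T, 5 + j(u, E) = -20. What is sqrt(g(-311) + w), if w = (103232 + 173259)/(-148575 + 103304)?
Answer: 2*sqrt(53377707894131)/45271 ≈ 322.77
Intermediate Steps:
j(u, E) = -25 (j(u, E) = -5 - 20 = -25)
g(T) = T**2 - 24*T (g(T) = (T**2 - 25*T) + T = T**2 - 24*T)
w = -276491/45271 (w = 276491/(-45271) = 276491*(-1/45271) = -276491/45271 ≈ -6.1075)
sqrt(g(-311) + w) = sqrt(-311*(-24 - 311) - 276491/45271) = sqrt(-311*(-335) - 276491/45271) = sqrt(104185 - 276491/45271) = sqrt(4716282644/45271) = 2*sqrt(53377707894131)/45271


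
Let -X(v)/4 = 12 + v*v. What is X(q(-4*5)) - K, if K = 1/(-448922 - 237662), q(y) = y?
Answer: -1131490431/686584 ≈ -1648.0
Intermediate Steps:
X(v) = -48 - 4*v**2 (X(v) = -4*(12 + v*v) = -4*(12 + v**2) = -48 - 4*v**2)
K = -1/686584 (K = 1/(-686584) = -1/686584 ≈ -1.4565e-6)
X(q(-4*5)) - K = (-48 - 4*(-4*5)**2) - 1*(-1/686584) = (-48 - 4*(-20)**2) + 1/686584 = (-48 - 4*400) + 1/686584 = (-48 - 1600) + 1/686584 = -1648 + 1/686584 = -1131490431/686584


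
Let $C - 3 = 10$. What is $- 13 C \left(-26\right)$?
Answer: $4394$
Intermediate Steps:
$C = 13$ ($C = 3 + 10 = 13$)
$- 13 C \left(-26\right) = \left(-13\right) 13 \left(-26\right) = \left(-169\right) \left(-26\right) = 4394$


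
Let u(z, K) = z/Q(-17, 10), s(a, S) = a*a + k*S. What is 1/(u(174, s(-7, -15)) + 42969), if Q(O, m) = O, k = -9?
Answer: 17/730299 ≈ 2.3278e-5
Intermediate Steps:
s(a, S) = a² - 9*S (s(a, S) = a*a - 9*S = a² - 9*S)
u(z, K) = -z/17 (u(z, K) = z/(-17) = z*(-1/17) = -z/17)
1/(u(174, s(-7, -15)) + 42969) = 1/(-1/17*174 + 42969) = 1/(-174/17 + 42969) = 1/(730299/17) = 17/730299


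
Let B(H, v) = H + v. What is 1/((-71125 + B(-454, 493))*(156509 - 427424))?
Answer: 1/19258263690 ≈ 5.1926e-11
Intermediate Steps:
1/((-71125 + B(-454, 493))*(156509 - 427424)) = 1/((-71125 + (-454 + 493))*(156509 - 427424)) = 1/((-71125 + 39)*(-270915)) = 1/(-71086*(-270915)) = 1/19258263690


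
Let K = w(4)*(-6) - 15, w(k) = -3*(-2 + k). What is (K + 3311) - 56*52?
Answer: 420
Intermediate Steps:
w(k) = 6 - 3*k
K = 21 (K = (6 - 3*4)*(-6) - 15 = (6 - 12)*(-6) - 15 = -6*(-6) - 15 = 36 - 15 = 21)
(K + 3311) - 56*52 = (21 + 3311) - 56*52 = 3332 - 2912 = 420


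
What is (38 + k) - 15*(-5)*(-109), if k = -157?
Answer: -8294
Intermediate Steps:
(38 + k) - 15*(-5)*(-109) = (38 - 157) - 15*(-5)*(-109) = -119 + 75*(-109) = -119 - 8175 = -8294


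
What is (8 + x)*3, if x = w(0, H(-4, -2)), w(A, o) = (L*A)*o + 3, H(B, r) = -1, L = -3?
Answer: 33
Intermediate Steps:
w(A, o) = 3 - 3*A*o (w(A, o) = (-3*A)*o + 3 = -3*A*o + 3 = 3 - 3*A*o)
x = 3 (x = 3 - 3*0*(-1) = 3 + 0 = 3)
(8 + x)*3 = (8 + 3)*3 = 11*3 = 33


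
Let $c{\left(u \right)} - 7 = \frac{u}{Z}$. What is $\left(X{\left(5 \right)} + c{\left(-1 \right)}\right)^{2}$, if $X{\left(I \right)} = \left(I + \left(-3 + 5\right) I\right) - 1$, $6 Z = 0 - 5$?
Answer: $\frac{12321}{25} \approx 492.84$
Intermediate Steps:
$Z = - \frac{5}{6}$ ($Z = \frac{0 - 5}{6} = \frac{1}{6} \left(-5\right) = - \frac{5}{6} \approx -0.83333$)
$X{\left(I \right)} = -1 + 3 I$ ($X{\left(I \right)} = \left(I + 2 I\right) - 1 = 3 I - 1 = -1 + 3 I$)
$c{\left(u \right)} = 7 - \frac{6 u}{5}$ ($c{\left(u \right)} = 7 + \frac{u}{- \frac{5}{6}} = 7 + u \left(- \frac{6}{5}\right) = 7 - \frac{6 u}{5}$)
$\left(X{\left(5 \right)} + c{\left(-1 \right)}\right)^{2} = \left(\left(-1 + 3 \cdot 5\right) + \left(7 - - \frac{6}{5}\right)\right)^{2} = \left(\left(-1 + 15\right) + \left(7 + \frac{6}{5}\right)\right)^{2} = \left(14 + \frac{41}{5}\right)^{2} = \left(\frac{111}{5}\right)^{2} = \frac{12321}{25}$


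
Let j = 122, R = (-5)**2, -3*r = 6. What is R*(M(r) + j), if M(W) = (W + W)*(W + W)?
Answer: 3450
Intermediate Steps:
r = -2 (r = -1/3*6 = -2)
M(W) = 4*W**2 (M(W) = (2*W)*(2*W) = 4*W**2)
R = 25
R*(M(r) + j) = 25*(4*(-2)**2 + 122) = 25*(4*4 + 122) = 25*(16 + 122) = 25*138 = 3450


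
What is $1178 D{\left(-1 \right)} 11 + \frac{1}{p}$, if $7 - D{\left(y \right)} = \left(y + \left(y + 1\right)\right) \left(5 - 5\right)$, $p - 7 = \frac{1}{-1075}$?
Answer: $\frac{682473019}{7524} \approx 90706.0$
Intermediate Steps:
$p = \frac{7524}{1075}$ ($p = 7 + \frac{1}{-1075} = 7 - \frac{1}{1075} = \frac{7524}{1075} \approx 6.9991$)
$D{\left(y \right)} = 7$ ($D{\left(y \right)} = 7 - \left(y + \left(y + 1\right)\right) \left(5 - 5\right) = 7 - \left(y + \left(1 + y\right)\right) 0 = 7 - \left(1 + 2 y\right) 0 = 7 - 0 = 7 + 0 = 7$)
$1178 D{\left(-1 \right)} 11 + \frac{1}{p} = 1178 \cdot 7 \cdot 11 + \frac{1}{\frac{7524}{1075}} = 1178 \cdot 77 + \frac{1075}{7524} = 90706 + \frac{1075}{7524} = \frac{682473019}{7524}$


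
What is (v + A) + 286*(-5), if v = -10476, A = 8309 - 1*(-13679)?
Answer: 10082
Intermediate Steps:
A = 21988 (A = 8309 + 13679 = 21988)
(v + A) + 286*(-5) = (-10476 + 21988) + 286*(-5) = 11512 - 1430 = 10082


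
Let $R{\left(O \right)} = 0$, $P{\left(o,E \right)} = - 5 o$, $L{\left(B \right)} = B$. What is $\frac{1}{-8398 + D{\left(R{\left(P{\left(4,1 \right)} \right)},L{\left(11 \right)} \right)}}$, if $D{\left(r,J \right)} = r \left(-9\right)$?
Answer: $- \frac{1}{8398} \approx -0.00011908$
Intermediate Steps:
$D{\left(r,J \right)} = - 9 r$
$\frac{1}{-8398 + D{\left(R{\left(P{\left(4,1 \right)} \right)},L{\left(11 \right)} \right)}} = \frac{1}{-8398 - 0} = \frac{1}{-8398 + 0} = \frac{1}{-8398} = - \frac{1}{8398}$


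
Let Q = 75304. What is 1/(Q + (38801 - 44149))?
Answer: 1/69956 ≈ 1.4295e-5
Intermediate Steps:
1/(Q + (38801 - 44149)) = 1/(75304 + (38801 - 44149)) = 1/(75304 - 5348) = 1/69956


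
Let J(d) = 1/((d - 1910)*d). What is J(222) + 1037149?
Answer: 388657067663/374736 ≈ 1.0371e+6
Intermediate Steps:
J(d) = 1/(d*(-1910 + d)) (J(d) = 1/((-1910 + d)*d) = 1/(d*(-1910 + d)))
J(222) + 1037149 = 1/(222*(-1910 + 222)) + 1037149 = (1/222)/(-1688) + 1037149 = (1/222)*(-1/1688) + 1037149 = -1/374736 + 1037149 = 388657067663/374736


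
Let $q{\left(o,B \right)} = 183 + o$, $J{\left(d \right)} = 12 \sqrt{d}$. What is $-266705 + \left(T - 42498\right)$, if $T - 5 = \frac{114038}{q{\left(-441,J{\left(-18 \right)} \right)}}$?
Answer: $- \frac{39943561}{129} \approx -3.0964 \cdot 10^{5}$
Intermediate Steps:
$T = - \frac{56374}{129}$ ($T = 5 + \frac{114038}{183 - 441} = 5 + \frac{114038}{-258} = 5 + 114038 \left(- \frac{1}{258}\right) = 5 - \frac{57019}{129} = - \frac{56374}{129} \approx -437.01$)
$-266705 + \left(T - 42498\right) = -266705 - \frac{5538616}{129} = - \frac{39943561}{129}$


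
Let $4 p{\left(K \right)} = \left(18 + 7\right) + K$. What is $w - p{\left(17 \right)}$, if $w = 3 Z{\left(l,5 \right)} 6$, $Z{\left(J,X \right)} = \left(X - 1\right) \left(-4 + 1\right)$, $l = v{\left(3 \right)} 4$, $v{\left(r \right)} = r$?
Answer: $- \frac{453}{2} \approx -226.5$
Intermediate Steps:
$l = 12$ ($l = 3 \cdot 4 = 12$)
$Z{\left(J,X \right)} = 3 - 3 X$ ($Z{\left(J,X \right)} = \left(-1 + X\right) \left(-3\right) = 3 - 3 X$)
$p{\left(K \right)} = \frac{25}{4} + \frac{K}{4}$ ($p{\left(K \right)} = \frac{\left(18 + 7\right) + K}{4} = \frac{25 + K}{4} = \frac{25}{4} + \frac{K}{4}$)
$w = -216$ ($w = 3 \left(3 - 15\right) 6 = 3 \left(-12\right) 6 = \left(-36\right) 6 = -216$)
$w - p{\left(17 \right)} = -216 - \left(\frac{25}{4} + \frac{1}{4} \cdot 17\right) = -216 - \left(\frac{25}{4} + \frac{17}{4}\right) = -216 - \frac{21}{2} = - \frac{453}{2}$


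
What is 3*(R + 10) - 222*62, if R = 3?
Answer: -13725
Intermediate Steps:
3*(R + 10) - 222*62 = 3*(3 + 10) - 222*62 = 3*13 - 13764 = 39 - 13764 = -13725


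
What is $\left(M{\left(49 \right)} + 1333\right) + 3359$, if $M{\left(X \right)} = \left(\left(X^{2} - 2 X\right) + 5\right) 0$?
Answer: $4692$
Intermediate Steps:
$M{\left(X \right)} = 0$ ($M{\left(X \right)} = \left(5 + X^{2} - 2 X\right) 0 = 0$)
$\left(M{\left(49 \right)} + 1333\right) + 3359 = \left(0 + 1333\right) + 3359 = 1333 + 3359 = 4692$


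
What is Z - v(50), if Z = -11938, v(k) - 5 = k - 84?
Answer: -11909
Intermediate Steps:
v(k) = -79 + k (v(k) = 5 + (k - 84) = 5 + (-84 + k) = -79 + k)
Z - v(50) = -11938 - (-79 + 50) = -11938 - 1*(-29) = -11938 + 29 = -11909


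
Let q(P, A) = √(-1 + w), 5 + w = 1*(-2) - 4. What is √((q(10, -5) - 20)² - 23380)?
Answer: 2*√(-5845 + (-10 + I*√3)²) ≈ 0.45691 - 151.63*I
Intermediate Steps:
w = -11 (w = -5 + (1*(-2) - 4) = -5 + (-2 - 4) = -5 - 6 = -11)
q(P, A) = 2*I*√3 (q(P, A) = √(-1 - 11) = √(-12) = 2*I*√3)
√((q(10, -5) - 20)² - 23380) = √((2*I*√3 - 20)² - 23380) = √((-20 + 2*I*√3)² - 23380) = √(-23380 + (-20 + 2*I*√3)²)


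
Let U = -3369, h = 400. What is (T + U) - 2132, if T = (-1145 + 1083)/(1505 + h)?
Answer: -10479467/1905 ≈ -5501.0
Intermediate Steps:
T = -62/1905 (T = (-1145 + 1083)/(1505 + 400) = -62/1905 ≈ -0.032546)
(T + U) - 2132 = (-62/1905 - 3369) - 2132 = -6418007/1905 - 2132 = -10479467/1905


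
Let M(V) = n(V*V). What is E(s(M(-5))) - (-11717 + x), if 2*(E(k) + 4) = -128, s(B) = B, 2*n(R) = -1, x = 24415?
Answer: -12766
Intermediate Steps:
n(R) = -1/2 (n(R) = (1/2)*(-1) = -1/2)
M(V) = -1/2
E(k) = -68 (E(k) = -4 + (1/2)*(-128) = -4 - 64 = -68)
E(s(M(-5))) - (-11717 + x) = -68 - (-11717 + 24415) = -68 - 1*12698 = -68 - 12698 = -12766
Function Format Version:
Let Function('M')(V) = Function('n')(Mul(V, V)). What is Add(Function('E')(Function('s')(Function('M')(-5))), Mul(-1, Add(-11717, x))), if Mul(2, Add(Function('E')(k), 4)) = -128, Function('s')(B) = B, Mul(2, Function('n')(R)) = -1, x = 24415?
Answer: -12766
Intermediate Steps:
Function('n')(R) = Rational(-1, 2) (Function('n')(R) = Mul(Rational(1, 2), -1) = Rational(-1, 2))
Function('M')(V) = Rational(-1, 2)
Function('E')(k) = -68 (Function('E')(k) = Add(-4, Mul(Rational(1, 2), -128)) = Add(-4, -64) = -68)
Add(Function('E')(Function('s')(Function('M')(-5))), Mul(-1, Add(-11717, x))) = Add(-68, Mul(-1, Add(-11717, 24415))) = Add(-68, Mul(-1, 12698)) = Add(-68, -12698) = -12766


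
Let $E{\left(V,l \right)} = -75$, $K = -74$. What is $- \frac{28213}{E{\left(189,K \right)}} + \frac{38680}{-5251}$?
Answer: $\frac{145245463}{393825} \approx 368.81$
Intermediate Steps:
$- \frac{28213}{E{\left(189,K \right)}} + \frac{38680}{-5251} = - \frac{28213}{-75} + \frac{38680}{-5251} = \left(-28213\right) \left(- \frac{1}{75}\right) + 38680 \left(- \frac{1}{5251}\right) = \frac{28213}{75} - \frac{38680}{5251} = \frac{145245463}{393825}$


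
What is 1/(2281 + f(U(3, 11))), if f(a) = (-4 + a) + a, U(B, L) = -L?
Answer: 1/2255 ≈ 0.00044346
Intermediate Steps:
f(a) = -4 + 2*a
1/(2281 + f(U(3, 11))) = 1/(2281 + (-4 + 2*(-1*11))) = 1/(2281 + (-4 + 2*(-11))) = 1/(2281 + (-4 - 22)) = 1/(2281 - 26) = 1/2255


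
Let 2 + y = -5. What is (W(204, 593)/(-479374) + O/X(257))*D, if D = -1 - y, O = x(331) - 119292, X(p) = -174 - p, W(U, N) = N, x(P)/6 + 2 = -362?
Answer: 174696541323/103305097 ≈ 1691.1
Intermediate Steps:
x(P) = -2184 (x(P) = -12 + 6*(-362) = -12 - 2172 = -2184)
y = -7 (y = -2 - 5 = -7)
O = -121476 (O = -2184 - 119292 = -121476)
D = 6 (D = -1 - 1*(-7) = -1 + 7 = 6)
(W(204, 593)/(-479374) + O/X(257))*D = (593/(-479374) - 121476/(-174 - 1*257))*6 = (593*(-1/479374) - 121476/(-174 - 257))*6 = (-593/479374 - 121476/(-431))*6 = (-593/479374 - 121476*(-1/431))*6 = (-593/479374 + 121476/431)*6 = (58232180441/206610194)*6 = 174696541323/103305097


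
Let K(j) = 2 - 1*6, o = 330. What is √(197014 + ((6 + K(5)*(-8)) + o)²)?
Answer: √332438 ≈ 576.57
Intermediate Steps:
K(j) = -4 (K(j) = 2 - 6 = -4)
√(197014 + ((6 + K(5)*(-8)) + o)²) = √(197014 + ((6 - 4*(-8)) + 330)²) = √(197014 + ((6 + 32) + 330)²) = √(197014 + (38 + 330)²) = √(197014 + 368²) = √(197014 + 135424) = √332438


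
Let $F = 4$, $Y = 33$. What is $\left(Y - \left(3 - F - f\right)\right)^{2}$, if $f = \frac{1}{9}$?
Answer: $\frac{94249}{81} \approx 1163.6$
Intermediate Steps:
$f = \frac{1}{9} \approx 0.11111$
$\left(Y - \left(3 - F - f\right)\right)^{2} = \left(33 + \left(\left(4 + \frac{1}{9}\right) - 3\right)\right)^{2} = \left(33 + \left(\frac{37}{9} - 3\right)\right)^{2} = \left(33 + \frac{10}{9}\right)^{2} = \left(\frac{307}{9}\right)^{2} = \frac{94249}{81}$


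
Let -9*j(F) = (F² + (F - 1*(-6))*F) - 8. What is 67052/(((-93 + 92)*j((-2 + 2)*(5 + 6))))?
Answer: -150867/2 ≈ -75434.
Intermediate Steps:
j(F) = 8/9 - F²/9 - F*(6 + F)/9 (j(F) = -((F² + (F - 1*(-6))*F) - 8)/9 = -((F² + (F + 6)*F) - 8)/9 = -((F² + (6 + F)*F) - 8)/9 = -((F² + F*(6 + F)) - 8)/9 = -(-8 + F² + F*(6 + F))/9 = 8/9 - F²/9 - F*(6 + F)/9)
67052/(((-93 + 92)*j((-2 + 2)*(5 + 6)))) = 67052/(((-93 + 92)*(8/9 - 2*(-2 + 2)*(5 + 6)/3 - 2*(-2 + 2)²*(5 + 6)²/9))) = 67052/((-(8/9 - 0*11 - 2*(0*11)²/9))) = 67052/((-(8/9 - ⅔*0 - 2/9*0²))) = 67052/((-(8/9 + 0 - 2/9*0))) = 67052/((-(8/9 + 0 + 0))) = 67052/((-1*8/9)) = 67052/(-8/9) = 67052*(-9/8) = -150867/2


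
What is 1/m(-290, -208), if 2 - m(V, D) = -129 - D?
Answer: -1/77 ≈ -0.012987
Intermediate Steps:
m(V, D) = 131 + D (m(V, D) = 2 - (-129 - D) = 2 + (129 + D) = 131 + D)
1/m(-290, -208) = 1/(131 - 208) = 1/(-77) = -1/77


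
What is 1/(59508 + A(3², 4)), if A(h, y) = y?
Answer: 1/59512 ≈ 1.6803e-5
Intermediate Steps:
1/(59508 + A(3², 4)) = 1/(59508 + 4) = 1/59512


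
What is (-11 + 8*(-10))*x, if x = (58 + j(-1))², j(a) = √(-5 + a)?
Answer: -305578 - 10556*I*√6 ≈ -3.0558e+5 - 25857.0*I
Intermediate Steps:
x = (58 + I*√6)² (x = (58 + √(-5 - 1))² = (58 + √(-6))² = (58 + I*√6)² ≈ 3358.0 + 284.14*I)
(-11 + 8*(-10))*x = (-11 + 8*(-10))*(58 + I*√6)² = (-11 - 80)*(58 + I*√6)² = -91*(58 + I*√6)²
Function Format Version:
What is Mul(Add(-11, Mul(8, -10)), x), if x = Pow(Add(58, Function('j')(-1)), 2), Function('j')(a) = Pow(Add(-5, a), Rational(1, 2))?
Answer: Add(-305578, Mul(-10556, I, Pow(6, Rational(1, 2)))) ≈ Add(-3.0558e+5, Mul(-25857., I))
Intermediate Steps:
x = Pow(Add(58, Mul(I, Pow(6, Rational(1, 2)))), 2) (x = Pow(Add(58, Pow(Add(-5, -1), Rational(1, 2))), 2) = Pow(Add(58, Pow(-6, Rational(1, 2))), 2) = Pow(Add(58, Mul(I, Pow(6, Rational(1, 2)))), 2) ≈ Add(3358.0, Mul(284.14, I)))
Mul(Add(-11, Mul(8, -10)), x) = Mul(Add(-11, Mul(8, -10)), Pow(Add(58, Mul(I, Pow(6, Rational(1, 2)))), 2)) = Mul(Add(-11, -80), Pow(Add(58, Mul(I, Pow(6, Rational(1, 2)))), 2)) = Mul(-91, Pow(Add(58, Mul(I, Pow(6, Rational(1, 2)))), 2))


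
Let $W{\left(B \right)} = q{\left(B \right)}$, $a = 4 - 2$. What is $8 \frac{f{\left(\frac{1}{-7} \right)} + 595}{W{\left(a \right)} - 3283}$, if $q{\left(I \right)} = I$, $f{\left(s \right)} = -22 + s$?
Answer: $- \frac{32080}{22967} \approx -1.3968$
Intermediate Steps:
$a = 2$
$W{\left(B \right)} = B$
$8 \frac{f{\left(\frac{1}{-7} \right)} + 595}{W{\left(a \right)} - 3283} = 8 \frac{\left(-22 + \frac{1}{-7}\right) + 595}{2 - 3283} = 8 \frac{\left(-22 - \frac{1}{7}\right) + 595}{-3281} = 8 \left(- \frac{155}{7} + 595\right) \left(- \frac{1}{3281}\right) = 8 \cdot \frac{4010}{7} \left(- \frac{1}{3281}\right) = 8 \left(- \frac{4010}{22967}\right) = - \frac{32080}{22967}$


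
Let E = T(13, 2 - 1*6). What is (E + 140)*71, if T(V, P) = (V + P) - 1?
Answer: 10508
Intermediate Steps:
T(V, P) = -1 + P + V (T(V, P) = (P + V) - 1 = -1 + P + V)
E = 8 (E = -1 + (2 - 1*6) + 13 = -1 + (2 - 6) + 13 = -1 - 4 + 13 = 8)
(E + 140)*71 = (8 + 140)*71 = 148*71 = 10508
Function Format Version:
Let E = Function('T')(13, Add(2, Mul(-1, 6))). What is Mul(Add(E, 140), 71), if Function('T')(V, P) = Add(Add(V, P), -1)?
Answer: 10508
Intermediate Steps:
Function('T')(V, P) = Add(-1, P, V) (Function('T')(V, P) = Add(Add(P, V), -1) = Add(-1, P, V))
E = 8 (E = Add(-1, Add(2, Mul(-1, 6)), 13) = Add(-1, Add(2, -6), 13) = Add(-1, -4, 13) = 8)
Mul(Add(E, 140), 71) = Mul(Add(8, 140), 71) = Mul(148, 71) = 10508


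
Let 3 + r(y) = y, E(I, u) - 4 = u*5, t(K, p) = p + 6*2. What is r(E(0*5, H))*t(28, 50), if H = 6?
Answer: 1922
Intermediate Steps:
t(K, p) = 12 + p (t(K, p) = p + 12 = 12 + p)
E(I, u) = 4 + 5*u (E(I, u) = 4 + u*5 = 4 + 5*u)
r(y) = -3 + y
r(E(0*5, H))*t(28, 50) = (-3 + (4 + 5*6))*(12 + 50) = (-3 + (4 + 30))*62 = (-3 + 34)*62 = 31*62 = 1922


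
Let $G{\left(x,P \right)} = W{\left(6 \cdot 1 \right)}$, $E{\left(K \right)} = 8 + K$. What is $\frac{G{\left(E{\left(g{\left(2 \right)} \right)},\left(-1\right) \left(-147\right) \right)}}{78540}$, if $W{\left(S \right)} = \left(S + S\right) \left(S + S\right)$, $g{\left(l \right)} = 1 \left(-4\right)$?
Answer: $\frac{12}{6545} \approx 0.0018335$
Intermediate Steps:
$g{\left(l \right)} = -4$
$W{\left(S \right)} = 4 S^{2}$ ($W{\left(S \right)} = 2 S 2 S = 4 S^{2}$)
$G{\left(x,P \right)} = 144$ ($G{\left(x,P \right)} = 4 \left(6 \cdot 1\right)^{2} = 4 \cdot 6^{2} = 4 \cdot 36 = 144$)
$\frac{G{\left(E{\left(g{\left(2 \right)} \right)},\left(-1\right) \left(-147\right) \right)}}{78540} = \frac{144}{78540} = 144 \cdot \frac{1}{78540} = \frac{12}{6545}$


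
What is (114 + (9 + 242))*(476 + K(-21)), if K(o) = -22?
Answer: 165710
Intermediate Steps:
(114 + (9 + 242))*(476 + K(-21)) = (114 + (9 + 242))*(476 - 22) = (114 + 251)*454 = 365*454 = 165710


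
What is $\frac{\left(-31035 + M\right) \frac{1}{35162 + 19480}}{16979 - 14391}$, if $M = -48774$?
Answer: $- \frac{26603}{47137832} \approx -0.00056437$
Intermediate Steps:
$\frac{\left(-31035 + M\right) \frac{1}{35162 + 19480}}{16979 - 14391} = \frac{\left(-31035 - 48774\right) \frac{1}{35162 + 19480}}{16979 - 14391} = \frac{\left(-79809\right) \frac{1}{54642}}{16979 - 14391} = \frac{\left(-79809\right) \frac{1}{54642}}{2588} = \left(- \frac{26603}{18214}\right) \frac{1}{2588} = - \frac{26603}{47137832}$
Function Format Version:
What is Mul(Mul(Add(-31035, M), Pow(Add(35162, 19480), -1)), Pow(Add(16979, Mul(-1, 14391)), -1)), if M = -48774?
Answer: Rational(-26603, 47137832) ≈ -0.00056437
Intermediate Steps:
Mul(Mul(Add(-31035, M), Pow(Add(35162, 19480), -1)), Pow(Add(16979, Mul(-1, 14391)), -1)) = Mul(Mul(Add(-31035, -48774), Pow(Add(35162, 19480), -1)), Pow(Add(16979, Mul(-1, 14391)), -1)) = Mul(Mul(-79809, Pow(54642, -1)), Pow(Add(16979, -14391), -1)) = Mul(Mul(-79809, Rational(1, 54642)), Pow(2588, -1)) = Mul(Rational(-26603, 18214), Rational(1, 2588)) = Rational(-26603, 47137832)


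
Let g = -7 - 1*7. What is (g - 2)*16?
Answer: -256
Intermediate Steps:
g = -14 (g = -7 - 7 = -14)
(g - 2)*16 = (-14 - 2)*16 = -16*16 = -256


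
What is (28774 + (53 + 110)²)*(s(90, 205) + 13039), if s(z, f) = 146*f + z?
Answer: 2383014237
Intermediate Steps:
s(z, f) = z + 146*f
(28774 + (53 + 110)²)*(s(90, 205) + 13039) = (28774 + (53 + 110)²)*((90 + 146*205) + 13039) = (28774 + 163²)*((90 + 29930) + 13039) = (28774 + 26569)*(30020 + 13039) = 55343*43059 = 2383014237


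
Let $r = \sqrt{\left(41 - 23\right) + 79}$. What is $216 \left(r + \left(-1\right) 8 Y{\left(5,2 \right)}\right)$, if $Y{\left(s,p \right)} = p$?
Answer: $-3456 + 216 \sqrt{97} \approx -1328.6$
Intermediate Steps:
$r = \sqrt{97}$ ($r = \sqrt{\left(41 - 23\right) + 79} = \sqrt{18 + 79} = \sqrt{97} \approx 9.8489$)
$216 \left(r + \left(-1\right) 8 Y{\left(5,2 \right)}\right) = 216 \left(\sqrt{97} + \left(-1\right) 8 \cdot 2\right) = 216 \left(\sqrt{97} - 16\right) = 216 \left(-16 + \sqrt{97}\right) = -3456 + 216 \sqrt{97}$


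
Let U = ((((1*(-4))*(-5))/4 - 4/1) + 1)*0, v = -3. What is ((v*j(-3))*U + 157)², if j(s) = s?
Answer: 24649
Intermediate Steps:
U = 0 (U = ((-4*(-5)*(¼) - 4*1) + 1)*0 = ((20*(¼) - 4) + 1)*0 = ((5 - 4) + 1)*0 = (1 + 1)*0 = 2*0 = 0)
((v*j(-3))*U + 157)² = (-3*(-3)*0 + 157)² = (9*0 + 157)² = (0 + 157)² = 157² = 24649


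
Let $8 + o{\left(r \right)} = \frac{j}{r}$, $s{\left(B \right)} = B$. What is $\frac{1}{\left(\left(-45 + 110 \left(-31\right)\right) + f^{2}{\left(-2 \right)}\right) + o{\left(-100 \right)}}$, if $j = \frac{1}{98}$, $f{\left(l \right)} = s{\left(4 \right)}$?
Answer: $- \frac{9800}{33780601} \approx -0.00029011$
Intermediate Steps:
$f{\left(l \right)} = 4$
$j = \frac{1}{98} \approx 0.010204$
$o{\left(r \right)} = -8 + \frac{1}{98 r}$
$\frac{1}{\left(\left(-45 + 110 \left(-31\right)\right) + f^{2}{\left(-2 \right)}\right) + o{\left(-100 \right)}} = \frac{1}{\left(\left(-45 + 110 \left(-31\right)\right) + 4^{2}\right) - \left(8 - \frac{1}{98 \left(-100\right)}\right)} = \frac{1}{\left(\left(-45 - 3410\right) + 16\right) + \left(-8 + \frac{1}{98} \left(- \frac{1}{100}\right)\right)} = \frac{1}{\left(-3455 + 16\right) - \frac{78401}{9800}} = \frac{1}{-3439 - \frac{78401}{9800}} = \frac{1}{- \frac{33780601}{9800}} = - \frac{9800}{33780601}$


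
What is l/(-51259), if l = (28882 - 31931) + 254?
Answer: 215/3943 ≈ 0.054527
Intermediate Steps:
l = -2795 (l = -3049 + 254 = -2795)
l/(-51259) = -2795/(-51259) = -2795*(-1/51259) = 215/3943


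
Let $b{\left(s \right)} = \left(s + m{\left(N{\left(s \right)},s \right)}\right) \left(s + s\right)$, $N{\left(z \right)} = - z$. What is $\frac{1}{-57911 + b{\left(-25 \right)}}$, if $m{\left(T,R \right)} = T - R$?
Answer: $- \frac{1}{59161} \approx -1.6903 \cdot 10^{-5}$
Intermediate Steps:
$b{\left(s \right)} = - 2 s^{2}$ ($b{\left(s \right)} = \left(s - 2 s\right) \left(s + s\right) = \left(s - 2 s\right) 2 s = - s 2 s = - 2 s^{2}$)
$\frac{1}{-57911 + b{\left(-25 \right)}} = \frac{1}{-57911 - 2 \left(-25\right)^{2}} = \frac{1}{-57911 - 1250} = \frac{1}{-59161} = - \frac{1}{59161}$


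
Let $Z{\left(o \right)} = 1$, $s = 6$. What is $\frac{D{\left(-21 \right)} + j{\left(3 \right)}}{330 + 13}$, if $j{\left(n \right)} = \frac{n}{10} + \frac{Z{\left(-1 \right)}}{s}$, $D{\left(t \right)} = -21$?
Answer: $- \frac{44}{735} \approx -0.059864$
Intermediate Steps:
$j{\left(n \right)} = \frac{1}{6} + \frac{n}{10}$ ($j{\left(n \right)} = \frac{n}{10} + 1 \cdot \frac{1}{6} = n \frac{1}{10} + 1 \cdot \frac{1}{6} = \frac{n}{10} + \frac{1}{6} = \frac{1}{6} + \frac{n}{10}$)
$\frac{D{\left(-21 \right)} + j{\left(3 \right)}}{330 + 13} = \frac{-21 + \left(\frac{1}{6} + \frac{1}{10} \cdot 3\right)}{330 + 13} = \frac{-21 + \left(\frac{1}{6} + \frac{3}{10}\right)}{343} = \left(-21 + \frac{7}{15}\right) \frac{1}{343} = \left(- \frac{308}{15}\right) \frac{1}{343} = - \frac{44}{735}$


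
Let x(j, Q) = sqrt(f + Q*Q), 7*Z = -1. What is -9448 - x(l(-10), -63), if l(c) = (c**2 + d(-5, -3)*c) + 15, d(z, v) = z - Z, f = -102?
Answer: -9448 - sqrt(3867) ≈ -9510.2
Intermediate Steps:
Z = -1/7 (Z = (1/7)*(-1) = -1/7 ≈ -0.14286)
d(z, v) = 1/7 + z (d(z, v) = z - 1*(-1/7) = z + 1/7 = 1/7 + z)
l(c) = 15 + c**2 - 34*c/7 (l(c) = (c**2 + (1/7 - 5)*c) + 15 = (c**2 - 34*c/7) + 15 = 15 + c**2 - 34*c/7)
x(j, Q) = sqrt(-102 + Q**2) (x(j, Q) = sqrt(-102 + Q*Q) = sqrt(-102 + Q**2))
-9448 - x(l(-10), -63) = -9448 - sqrt(-102 + (-63)**2) = -9448 - sqrt(-102 + 3969) = -9448 - sqrt(3867)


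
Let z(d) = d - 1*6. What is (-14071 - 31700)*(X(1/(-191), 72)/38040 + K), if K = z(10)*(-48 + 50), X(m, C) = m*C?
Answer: -110851732167/302735 ≈ -3.6617e+5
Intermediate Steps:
z(d) = -6 + d (z(d) = d - 6 = -6 + d)
X(m, C) = C*m
K = 8 (K = (-6 + 10)*(-48 + 50) = 4*2 = 8)
(-14071 - 31700)*(X(1/(-191), 72)/38040 + K) = (-14071 - 31700)*((72/(-191))/38040 + 8) = -45771*((72*(-1/191))*(1/38040) + 8) = -45771*(-72/191*1/38040 + 8) = -45771*(-3/302735 + 8) = -45771*2421877/302735 = -110851732167/302735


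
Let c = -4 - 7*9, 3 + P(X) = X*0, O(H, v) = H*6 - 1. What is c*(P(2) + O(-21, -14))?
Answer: 8710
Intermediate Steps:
O(H, v) = -1 + 6*H (O(H, v) = 6*H - 1 = -1 + 6*H)
P(X) = -3 (P(X) = -3 + X*0 = -3 + 0 = -3)
c = -67 (c = -4 - 63 = -67)
c*(P(2) + O(-21, -14)) = -67*(-3 + (-1 + 6*(-21))) = -67*(-3 + (-1 - 126)) = -67*(-3 - 127) = -67*(-130) = 8710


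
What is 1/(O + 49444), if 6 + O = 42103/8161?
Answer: 8161/403505621 ≈ 2.0225e-5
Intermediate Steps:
O = -6863/8161 (O = -6 + 42103/8161 = -6863/8161 ≈ -0.84095)
1/(O + 49444) = 1/(-6863/8161 + 49444) = 1/(403505621/8161) = 8161/403505621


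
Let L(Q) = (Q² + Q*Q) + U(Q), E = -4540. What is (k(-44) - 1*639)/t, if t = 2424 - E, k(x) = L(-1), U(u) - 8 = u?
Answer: -315/3482 ≈ -0.090465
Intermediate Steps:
U(u) = 8 + u
L(Q) = 8 + Q + 2*Q² (L(Q) = (Q² + Q*Q) + (8 + Q) = (Q² + Q²) + (8 + Q) = 2*Q² + (8 + Q) = 8 + Q + 2*Q²)
k(x) = 9 (k(x) = 8 - 1 + 2*(-1)² = 8 - 1 + 2*1 = 8 - 1 + 2 = 9)
t = 6964 (t = 2424 - 1*(-4540) = 2424 + 4540 = 6964)
(k(-44) - 1*639)/t = (9 - 1*639)/6964 = (9 - 639)*(1/6964) = -630*1/6964 = -315/3482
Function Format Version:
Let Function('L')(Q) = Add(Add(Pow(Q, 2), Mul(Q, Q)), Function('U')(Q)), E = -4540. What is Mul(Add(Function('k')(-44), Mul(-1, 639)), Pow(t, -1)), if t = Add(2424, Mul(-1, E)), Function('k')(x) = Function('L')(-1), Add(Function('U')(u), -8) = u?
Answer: Rational(-315, 3482) ≈ -0.090465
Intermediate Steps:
Function('U')(u) = Add(8, u)
Function('L')(Q) = Add(8, Q, Mul(2, Pow(Q, 2))) (Function('L')(Q) = Add(Add(Pow(Q, 2), Mul(Q, Q)), Add(8, Q)) = Add(Add(Pow(Q, 2), Pow(Q, 2)), Add(8, Q)) = Add(Mul(2, Pow(Q, 2)), Add(8, Q)) = Add(8, Q, Mul(2, Pow(Q, 2))))
Function('k')(x) = 9 (Function('k')(x) = Add(8, -1, Mul(2, Pow(-1, 2))) = Add(8, -1, Mul(2, 1)) = Add(8, -1, 2) = 9)
t = 6964 (t = Add(2424, Mul(-1, -4540)) = Add(2424, 4540) = 6964)
Mul(Add(Function('k')(-44), Mul(-1, 639)), Pow(t, -1)) = Mul(Add(9, Mul(-1, 639)), Pow(6964, -1)) = Mul(Add(9, -639), Rational(1, 6964)) = Mul(-630, Rational(1, 6964)) = Rational(-315, 3482)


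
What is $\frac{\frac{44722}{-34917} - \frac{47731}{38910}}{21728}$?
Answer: $- \frac{378528483}{3280011730240} \approx -0.0001154$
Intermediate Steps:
$\frac{\frac{44722}{-34917} - \frac{47731}{38910}}{21728} = \left(44722 \left(- \frac{1}{34917}\right) - \frac{47731}{38910}\right) \frac{1}{21728} = \left(- \frac{44722}{34917} - \frac{47731}{38910}\right) \frac{1}{21728} = \left(- \frac{378528483}{150957830}\right) \frac{1}{21728} = - \frac{378528483}{3280011730240}$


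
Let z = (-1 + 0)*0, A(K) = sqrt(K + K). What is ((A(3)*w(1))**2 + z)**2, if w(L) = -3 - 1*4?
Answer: 86436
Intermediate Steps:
w(L) = -7 (w(L) = -3 - 4 = -7)
A(K) = sqrt(2)*sqrt(K) (A(K) = sqrt(2*K) = sqrt(2)*sqrt(K))
z = 0 (z = -1*0 = 0)
((A(3)*w(1))**2 + z)**2 = (((sqrt(2)*sqrt(3))*(-7))**2 + 0)**2 = ((sqrt(6)*(-7))**2 + 0)**2 = ((-7*sqrt(6))**2 + 0)**2 = (294 + 0)**2 = 294**2 = 86436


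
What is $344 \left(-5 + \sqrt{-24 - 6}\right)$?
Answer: $-1720 + 344 i \sqrt{30} \approx -1720.0 + 1884.2 i$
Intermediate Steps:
$344 \left(-5 + \sqrt{-24 - 6}\right) = 344 \left(-5 + \sqrt{-30}\right) = 344 \left(-5 + i \sqrt{30}\right) = -1720 + 344 i \sqrt{30}$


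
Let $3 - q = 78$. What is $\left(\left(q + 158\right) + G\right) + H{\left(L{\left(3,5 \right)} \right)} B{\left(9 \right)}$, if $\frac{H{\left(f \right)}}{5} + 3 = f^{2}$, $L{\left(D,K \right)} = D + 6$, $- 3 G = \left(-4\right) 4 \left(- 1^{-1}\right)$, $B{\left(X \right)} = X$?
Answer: $\frac{10763}{3} \approx 3587.7$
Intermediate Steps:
$q = -75$ ($q = 3 - 78 = -75$)
$G = - \frac{16}{3}$ ($G = - \frac{\left(-4\right) 4 \left(- 1^{-1}\right)}{3} = - \frac{\left(-16\right) \left(\left(-1\right) 1\right)}{3} = - \frac{\left(-16\right) \left(-1\right)}{3} = \left(- \frac{1}{3}\right) 16 = - \frac{16}{3} \approx -5.3333$)
$L{\left(D,K \right)} = 6 + D$
$H{\left(f \right)} = -15 + 5 f^{2}$
$\left(\left(q + 158\right) + G\right) + H{\left(L{\left(3,5 \right)} \right)} B{\left(9 \right)} = \left(\left(-75 + 158\right) - \frac{16}{3}\right) + \left(-15 + 5 \left(6 + 3\right)^{2}\right) 9 = \left(83 - \frac{16}{3}\right) + \left(-15 + 5 \cdot 9^{2}\right) 9 = \frac{233}{3} + \left(-15 + 5 \cdot 81\right) 9 = \frac{233}{3} + \left(-15 + 405\right) 9 = \frac{233}{3} + 390 \cdot 9 = \frac{233}{3} + 3510 = \frac{10763}{3}$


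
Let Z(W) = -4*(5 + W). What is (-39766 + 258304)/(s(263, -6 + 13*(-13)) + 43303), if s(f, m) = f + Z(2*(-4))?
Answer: 1349/269 ≈ 5.0149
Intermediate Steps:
Z(W) = -20 - 4*W
s(f, m) = 12 + f (s(f, m) = f + (-20 - 8*(-4)) = f + (-20 - 4*(-8)) = f + (-20 + 32) = f + 12 = 12 + f)
(-39766 + 258304)/(s(263, -6 + 13*(-13)) + 43303) = (-39766 + 258304)/((12 + 263) + 43303) = 218538/(275 + 43303) = 218538/43578 = 218538*(1/43578) = 1349/269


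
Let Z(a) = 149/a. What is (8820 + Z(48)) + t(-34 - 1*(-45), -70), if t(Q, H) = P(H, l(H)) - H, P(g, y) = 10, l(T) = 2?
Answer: 427349/48 ≈ 8903.1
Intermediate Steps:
t(Q, H) = 10 - H
(8820 + Z(48)) + t(-34 - 1*(-45), -70) = (8820 + 149/48) + (10 - 1*(-70)) = (8820 + 149*(1/48)) + (10 + 70) = (8820 + 149/48) + 80 = 423509/48 + 80 = 427349/48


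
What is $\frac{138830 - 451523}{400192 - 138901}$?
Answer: $- \frac{104231}{87097} \approx -1.1967$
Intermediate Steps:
$\frac{138830 - 451523}{400192 - 138901} = - \frac{312693}{261291} = \left(-312693\right) \frac{1}{261291} = - \frac{104231}{87097}$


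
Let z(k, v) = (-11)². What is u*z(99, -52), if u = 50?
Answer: 6050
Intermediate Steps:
z(k, v) = 121
u*z(99, -52) = 50*121 = 6050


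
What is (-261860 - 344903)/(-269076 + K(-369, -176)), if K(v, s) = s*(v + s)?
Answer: 606763/173156 ≈ 3.5041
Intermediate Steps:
K(v, s) = s*(s + v)
(-261860 - 344903)/(-269076 + K(-369, -176)) = (-261860 - 344903)/(-269076 - 176*(-176 - 369)) = -606763/(-269076 - 176*(-545)) = -606763/(-269076 + 95920) = -606763/(-173156) = -606763*(-1/173156) = 606763/173156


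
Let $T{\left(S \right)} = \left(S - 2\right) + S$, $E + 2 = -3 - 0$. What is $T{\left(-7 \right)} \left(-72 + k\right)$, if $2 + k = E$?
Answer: $1264$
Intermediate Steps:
$E = -5$ ($E = -2 - 3 = -5$)
$T{\left(S \right)} = -2 + 2 S$ ($T{\left(S \right)} = \left(-2 + S\right) + S = -2 + 2 S$)
$k = -7$ ($k = -2 - 5 = -7$)
$T{\left(-7 \right)} \left(-72 + k\right) = \left(-2 + 2 \left(-7\right)\right) \left(-72 - 7\right) = \left(-2 - 14\right) \left(-79\right) = \left(-16\right) \left(-79\right) = 1264$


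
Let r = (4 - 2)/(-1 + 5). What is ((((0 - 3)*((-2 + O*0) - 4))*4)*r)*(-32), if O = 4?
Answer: -1152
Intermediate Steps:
r = ½ (r = 2/4 = 2*(¼) = ½ ≈ 0.50000)
((((0 - 3)*((-2 + O*0) - 4))*4)*r)*(-32) = ((((0 - 3)*((-2 + 4*0) - 4))*4)*(½))*(-32) = ((-3*((-2 + 0) - 4)*4)*(½))*(-32) = ((-3*(-2 - 4)*4)*(½))*(-32) = ((-3*(-6)*4)*(½))*(-32) = ((18*4)*(½))*(-32) = (72*(½))*(-32) = 36*(-32) = -1152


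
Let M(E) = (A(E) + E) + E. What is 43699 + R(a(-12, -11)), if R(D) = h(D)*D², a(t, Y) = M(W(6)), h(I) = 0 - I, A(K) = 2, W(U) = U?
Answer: 40955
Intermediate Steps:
h(I) = -I
M(E) = 2 + 2*E (M(E) = (2 + E) + E = 2 + 2*E)
a(t, Y) = 14 (a(t, Y) = 2 + 2*6 = 2 + 12 = 14)
R(D) = -D³ (R(D) = (-D)*D² = -D³)
43699 + R(a(-12, -11)) = 43699 - 1*14³ = 43699 - 1*2744 = 43699 - 2744 = 40955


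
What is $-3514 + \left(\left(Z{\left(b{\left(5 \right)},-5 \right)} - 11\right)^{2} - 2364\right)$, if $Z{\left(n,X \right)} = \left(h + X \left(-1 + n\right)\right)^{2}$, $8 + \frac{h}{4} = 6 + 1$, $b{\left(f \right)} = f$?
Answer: $313347$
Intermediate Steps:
$h = -4$ ($h = -32 + 4 \left(6 + 1\right) = -32 + 4 \cdot 7 = -32 + 28 = -4$)
$Z{\left(n,X \right)} = \left(-4 + X \left(-1 + n\right)\right)^{2}$
$-3514 + \left(\left(Z{\left(b{\left(5 \right)},-5 \right)} - 11\right)^{2} - 2364\right) = -3514 + \left(\left(\left(4 - 5 - \left(-5\right) 5\right)^{2} - 11\right)^{2} - 2364\right) = -3514 - \left(2364 - \left(\left(4 - 5 + 25\right)^{2} - 11\right)^{2}\right) = -3514 - \left(2364 - \left(24^{2} - 11\right)^{2}\right) = -3514 - \left(2364 - \left(576 - 11\right)^{2}\right) = -3514 - \left(2364 - 565^{2}\right) = -3514 + \left(319225 - 2364\right) = -3514 + 316861 = 313347$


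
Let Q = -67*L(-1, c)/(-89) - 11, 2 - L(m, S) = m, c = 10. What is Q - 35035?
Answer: -3118893/89 ≈ -35044.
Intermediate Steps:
L(m, S) = 2 - m
Q = -778/89 (Q = -67*(2 - 1*(-1))/(-89) - 11 = -67*(2 + 1)*(-1)/89 - 11 = -201*(-1)/89 - 11 = -67*(-3/89) - 11 = 201/89 - 11 = -778/89 ≈ -8.7416)
Q - 35035 = -778/89 - 35035 = -3118893/89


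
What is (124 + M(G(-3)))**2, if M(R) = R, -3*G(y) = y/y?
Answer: 137641/9 ≈ 15293.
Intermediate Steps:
G(y) = -1/3 (G(y) = -y/(3*y) = -1/3*1 = -1/3)
(124 + M(G(-3)))**2 = (124 - 1/3)**2 = (371/3)**2 = 137641/9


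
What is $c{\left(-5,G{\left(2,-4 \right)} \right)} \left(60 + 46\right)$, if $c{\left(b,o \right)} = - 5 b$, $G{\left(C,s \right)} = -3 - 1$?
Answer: $2650$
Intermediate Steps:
$G{\left(C,s \right)} = -4$
$c{\left(-5,G{\left(2,-4 \right)} \right)} \left(60 + 46\right) = \left(-5\right) \left(-5\right) \left(60 + 46\right) = 25 \cdot 106 = 2650$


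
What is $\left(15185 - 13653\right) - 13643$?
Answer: $-12111$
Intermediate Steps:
$\left(15185 - 13653\right) - 13643 = 1532 - 13643 = -12111$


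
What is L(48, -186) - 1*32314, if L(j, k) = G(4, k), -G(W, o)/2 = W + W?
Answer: -32330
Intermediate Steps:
G(W, o) = -4*W (G(W, o) = -2*(W + W) = -4*W)
L(j, k) = -16 (L(j, k) = -4*4 = -16)
L(48, -186) - 1*32314 = -16 - 1*32314 = -16 - 32314 = -32330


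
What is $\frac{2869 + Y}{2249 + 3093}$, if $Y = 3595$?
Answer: $\frac{3232}{2671} \approx 1.21$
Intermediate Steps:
$\frac{2869 + Y}{2249 + 3093} = \frac{2869 + 3595}{2249 + 3093} = \frac{6464}{5342} = 6464 \cdot \frac{1}{5342} = \frac{3232}{2671}$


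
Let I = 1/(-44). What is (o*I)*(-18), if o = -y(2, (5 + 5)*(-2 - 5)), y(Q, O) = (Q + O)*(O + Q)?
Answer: -20808/11 ≈ -1891.6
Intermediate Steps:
y(Q, O) = (O + Q)² (y(Q, O) = (O + Q)*(O + Q) = (O + Q)²)
I = -1/44 ≈ -0.022727
o = -4624 (o = -((5 + 5)*(-2 - 5) + 2)² = -(10*(-7) + 2)² = -(-70 + 2)² = -1*(-68)² = -1*4624 = -4624)
(o*I)*(-18) = -4624*(-1/44)*(-18) = (1156/11)*(-18) = -20808/11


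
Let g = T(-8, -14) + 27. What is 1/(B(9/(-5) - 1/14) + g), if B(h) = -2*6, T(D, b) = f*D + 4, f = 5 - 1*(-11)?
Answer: -1/109 ≈ -0.0091743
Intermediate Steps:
f = 16 (f = 5 + 11 = 16)
T(D, b) = 4 + 16*D (T(D, b) = 16*D + 4 = 4 + 16*D)
B(h) = -12
g = -97 (g = (4 + 16*(-8)) + 27 = (4 - 128) + 27 = -124 + 27 = -97)
1/(B(9/(-5) - 1/14) + g) = 1/(-12 - 97) = 1/(-109) = -1/109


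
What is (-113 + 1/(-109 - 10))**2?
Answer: 180848704/14161 ≈ 12771.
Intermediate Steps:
(-113 + 1/(-109 - 10))**2 = (-113 + 1/(-119))**2 = (-113 - 1/119)**2 = (-13448/119)**2 = 180848704/14161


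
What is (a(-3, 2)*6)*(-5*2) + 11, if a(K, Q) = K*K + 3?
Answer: -709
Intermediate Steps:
a(K, Q) = 3 + K² (a(K, Q) = K² + 3 = 3 + K²)
(a(-3, 2)*6)*(-5*2) + 11 = ((3 + (-3)²)*6)*(-5*2) + 11 = ((3 + 9)*6)*(-10) + 11 = (12*6)*(-10) + 11 = 72*(-10) + 11 = -720 + 11 = -709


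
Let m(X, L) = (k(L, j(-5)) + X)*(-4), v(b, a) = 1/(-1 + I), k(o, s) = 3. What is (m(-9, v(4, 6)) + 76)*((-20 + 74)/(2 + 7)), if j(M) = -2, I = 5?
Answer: 600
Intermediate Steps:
v(b, a) = 1/4 (v(b, a) = 1/(-1 + 5) = 1/4)
m(X, L) = -12 - 4*X (m(X, L) = (3 + X)*(-4) = -12 - 4*X)
(m(-9, v(4, 6)) + 76)*((-20 + 74)/(2 + 7)) = ((-12 - 4*(-9)) + 76)*((-20 + 74)/(2 + 7)) = ((-12 + 36) + 76)*(54/9) = (24 + 76)*(54*(1/9)) = 100*6 = 600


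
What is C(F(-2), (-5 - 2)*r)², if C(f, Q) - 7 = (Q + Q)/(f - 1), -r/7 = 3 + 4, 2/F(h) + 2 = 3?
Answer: 480249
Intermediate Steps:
F(h) = 2 (F(h) = 2/(-2 + 3) = 2/1 = 2*1 = 2)
r = -49 (r = -7*(3 + 4) = -7*7 = -49)
C(f, Q) = 7 + 2*Q/(-1 + f) (C(f, Q) = 7 + (Q + Q)/(f - 1) = 7 + (2*Q)/(-1 + f) = 7 + 2*Q/(-1 + f))
C(F(-2), (-5 - 2)*r)² = ((-7 + 2*((-5 - 2)*(-49)) + 7*2)/(-1 + 2))² = ((-7 + 2*(-7*(-49)) + 14)/1)² = (1*(-7 + 2*343 + 14))² = (1*(-7 + 686 + 14))² = (1*693)² = 693² = 480249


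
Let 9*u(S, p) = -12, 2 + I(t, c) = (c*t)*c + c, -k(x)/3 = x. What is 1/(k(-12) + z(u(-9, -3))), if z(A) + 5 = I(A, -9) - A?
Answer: -3/260 ≈ -0.011538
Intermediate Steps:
k(x) = -3*x
I(t, c) = -2 + c + t*c² (I(t, c) = -2 + ((c*t)*c + c) = -2 + (t*c² + c) = -2 + (c + t*c²) = -2 + c + t*c²)
u(S, p) = -4/3 (u(S, p) = (⅑)*(-12) = -4/3)
z(A) = -16 + 80*A (z(A) = -5 + ((-2 - 9 + A*(-9)²) - A) = -5 + ((-2 - 9 + A*81) - A) = -5 + ((-2 - 9 + 81*A) - A) = -5 + ((-11 + 81*A) - A) = -5 + (-11 + 80*A) = -16 + 80*A)
1/(k(-12) + z(u(-9, -3))) = 1/(-3*(-12) + (-16 + 80*(-4/3))) = 1/(36 + (-16 - 320/3)) = 1/(36 - 368/3) = 1/(-260/3) = -3/260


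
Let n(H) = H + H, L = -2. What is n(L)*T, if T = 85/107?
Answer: -340/107 ≈ -3.1776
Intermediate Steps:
n(H) = 2*H
T = 85/107 (T = 85*(1/107) = 85/107 ≈ 0.79439)
n(L)*T = (2*(-2))*(85/107) = -4*85/107 = -340/107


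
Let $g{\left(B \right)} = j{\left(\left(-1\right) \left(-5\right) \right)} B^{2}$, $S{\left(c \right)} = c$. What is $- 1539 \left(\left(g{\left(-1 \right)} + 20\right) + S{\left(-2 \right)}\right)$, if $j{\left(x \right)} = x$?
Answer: $-35397$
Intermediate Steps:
$g{\left(B \right)} = 5 B^{2}$ ($g{\left(B \right)} = \left(-1\right) \left(-5\right) B^{2} = 5 B^{2}$)
$- 1539 \left(\left(g{\left(-1 \right)} + 20\right) + S{\left(-2 \right)}\right) = - 1539 \left(\left(5 \left(-1\right)^{2} + 20\right) - 2\right) = - 1539 \left(\left(5 \cdot 1 + 20\right) - 2\right) = - 1539 \left(\left(5 + 20\right) - 2\right) = - 1539 \left(25 - 2\right) = \left(-1539\right) 23 = -35397$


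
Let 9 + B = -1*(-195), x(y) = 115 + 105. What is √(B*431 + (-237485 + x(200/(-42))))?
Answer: I*√157099 ≈ 396.36*I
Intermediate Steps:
x(y) = 220
B = 186 (B = -9 - 1*(-195) = -9 + 195 = 186)
√(B*431 + (-237485 + x(200/(-42)))) = √(186*431 + (-237485 + 220)) = √(80166 - 237265) = √(-157099) = I*√157099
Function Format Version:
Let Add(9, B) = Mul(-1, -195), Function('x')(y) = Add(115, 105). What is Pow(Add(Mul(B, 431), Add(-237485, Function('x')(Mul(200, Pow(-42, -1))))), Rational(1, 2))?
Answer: Mul(I, Pow(157099, Rational(1, 2))) ≈ Mul(396.36, I)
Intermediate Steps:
Function('x')(y) = 220
B = 186 (B = Add(-9, Mul(-1, -195)) = Add(-9, 195) = 186)
Pow(Add(Mul(B, 431), Add(-237485, Function('x')(Mul(200, Pow(-42, -1))))), Rational(1, 2)) = Pow(Add(Mul(186, 431), Add(-237485, 220)), Rational(1, 2)) = Pow(Add(80166, -237265), Rational(1, 2)) = Pow(-157099, Rational(1, 2)) = Mul(I, Pow(157099, Rational(1, 2)))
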